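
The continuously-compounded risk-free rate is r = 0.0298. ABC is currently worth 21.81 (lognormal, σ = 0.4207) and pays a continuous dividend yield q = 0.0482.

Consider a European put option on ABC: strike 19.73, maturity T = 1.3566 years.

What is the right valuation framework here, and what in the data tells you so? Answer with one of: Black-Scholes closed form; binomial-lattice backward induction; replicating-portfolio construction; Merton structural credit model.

framework: Black-Scholes closed form

Key observation: everything needed for the exact continuous-time valuation of the European put on ABC (strike 19.73) is given, and no feature rules the closed form out.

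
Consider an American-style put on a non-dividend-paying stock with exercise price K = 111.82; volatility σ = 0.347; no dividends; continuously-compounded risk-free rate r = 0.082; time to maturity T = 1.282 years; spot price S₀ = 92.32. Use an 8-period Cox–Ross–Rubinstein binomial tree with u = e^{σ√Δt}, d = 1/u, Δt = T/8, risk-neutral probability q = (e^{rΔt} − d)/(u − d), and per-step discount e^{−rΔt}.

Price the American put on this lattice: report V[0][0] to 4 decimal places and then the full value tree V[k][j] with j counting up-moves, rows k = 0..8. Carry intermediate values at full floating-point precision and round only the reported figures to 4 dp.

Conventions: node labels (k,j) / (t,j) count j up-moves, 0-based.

price = 22.6575
tree:
22.6575
31.4732 14.8659
41.8935 22.0146 8.4571
50.9625 31.4732 13.5956 3.7931
58.8552 41.8935 21.1266 6.7910 1.0425
65.7243 50.9625 31.4732 11.8409 2.1681 0.0000
71.7026 58.8552 41.8935 19.8794 4.5088 0.0000 0.0000
76.9055 65.7243 50.9625 31.4732 9.3766 0.0000 0.0000 0.0000
81.4336 71.7026 58.8552 41.8935 19.5000 0.0000 0.0000 0.0000 0.0000

Δt=0.16025, u=1.14902, d=0.87031, q=0.51279, disc=e^(-rΔt)=0.98695
k=8 terminal: V=max(K-S,0) → 81.4336 71.7026 58.8552 41.8935 19.5000 0.0000 0.0000 0.0000 0.0000
k=7: j=0 S=34.9145 intr=76.9055 cont=75.4457 V=76.9055[EX]; j=1 S=46.0957 intr=65.7243 cont=64.2646 V=65.7243[EX]; j=2 S=60.8575 intr=50.9625 cont=49.5027 V=50.9625[EX]; j=3 S=80.3468 intr=31.4732 cont=30.0134 V=31.4732[EX]; j=4 S=106.0774 intr=5.7426 cont=9.3766 V=9.3766[hold]; j=5 S=140.0481 intr=0.0000 cont=0.0000 V=0.0000[hold]; j=6 S=184.8977 intr=0.0000 cont=0.0000 V=0.0000[hold]; j=7 S=244.1102 intr=0.0000 cont=0.0000 V=0.0000[hold]
k=6: j=0 S=40.1174 intr=71.7026 cont=70.2428 V=71.7026[EX]; j=1 S=52.9648 intr=58.8552 cont=57.3955 V=58.8552[EX]; j=2 S=69.9265 intr=41.8935 cont=40.4338 V=41.8935[EX]; j=3 S=92.3200 intr=19.5000 cont=19.8794 V=19.8794[hold]; j=4 S=121.8850 intr=0.0000 cont=4.5088 V=4.5088[hold]; j=5 S=160.9179 intr=0.0000 cont=0.0000 V=0.0000[hold]; j=6 S=212.4510 intr=0.0000 cont=0.0000 V=0.0000[hold]
k=5: j=0 S=46.0957 intr=65.7243 cont=64.2646 V=65.7243[EX]; j=1 S=60.8575 intr=50.9625 cont=49.5027 V=50.9625[EX]; j=2 S=80.3468 intr=31.4732 cont=30.2054 V=31.4732[EX]; j=3 S=106.0774 intr=5.7426 cont=11.8409 V=11.8409[hold]; j=4 S=140.0481 intr=0.0000 cont=2.1681 V=2.1681[hold]; j=5 S=184.8977 intr=0.0000 cont=0.0000 V=0.0000[hold]
k=4: j=0 S=52.9648 intr=58.8552 cont=57.3955 V=58.8552[EX]; j=1 S=69.9265 intr=41.8935 cont=40.4338 V=41.8935[EX]; j=2 S=92.3200 intr=19.5000 cont=21.1266 V=21.1266[hold]; j=3 S=121.8850 intr=0.0000 cont=6.7910 V=6.7910[hold]; j=4 S=160.9179 intr=0.0000 cont=1.0425 V=1.0425[hold]
k=3: j=0 S=60.8575 intr=50.9625 cont=49.5027 V=50.9625[EX]; j=1 S=80.3468 intr=31.4732 cont=30.8366 V=31.4732[EX]; j=2 S=106.0774 intr=5.7426 cont=13.5956 V=13.5956[hold]; j=3 S=140.0481 intr=0.0000 cont=3.7931 V=3.7931[hold]
k=2: j=0 S=69.9265 intr=41.8935 cont=40.4338 V=41.8935[EX]; j=1 S=92.3200 intr=19.5000 cont=22.0146 V=22.0146[hold]; j=2 S=121.8850 intr=0.0000 cont=8.4571 V=8.4571[hold]
k=1: j=0 S=80.3468 intr=31.4732 cont=31.2861 V=31.4732[EX]; j=1 S=106.0774 intr=5.7426 cont=14.8659 V=14.8659[hold]
k=0: j=0 S=92.3200 intr=19.5000 cont=22.6575 V=22.6575[hold]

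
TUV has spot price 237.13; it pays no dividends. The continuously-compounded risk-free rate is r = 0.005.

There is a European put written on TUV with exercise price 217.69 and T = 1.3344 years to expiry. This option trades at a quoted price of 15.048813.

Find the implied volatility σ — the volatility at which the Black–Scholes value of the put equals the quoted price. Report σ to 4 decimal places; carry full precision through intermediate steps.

sigma = 0.2312

At σ = 0.2312 the Black–Scholes value reproduces the quote:
σ√T = 0.2312·√1.3344 = 0.267074
d₁ = (ln(S/K) + (r+σ²/2)T) / (σ√T) = (ln(237.13/217.69) + (0.005+0.2312²/2)·1.3344) / 0.267074 = (0.085536 + 0.042336) / 0.267074 = 0.478792
d₂ = d₁ − σ√T = 0.478792 − 0.267074 = 0.211718
e^{−rT} = 0.993350
N(−d₁) = 0.316043,  N(−d₂) = 0.416163
V = K·e^{−rT}·N(−d₂) − S·N(−d₁) = 89.992179 − 74.943365 = 15.048813 (the observed quote) — the price is monotone increasing in volatility, hence this σ is the only solution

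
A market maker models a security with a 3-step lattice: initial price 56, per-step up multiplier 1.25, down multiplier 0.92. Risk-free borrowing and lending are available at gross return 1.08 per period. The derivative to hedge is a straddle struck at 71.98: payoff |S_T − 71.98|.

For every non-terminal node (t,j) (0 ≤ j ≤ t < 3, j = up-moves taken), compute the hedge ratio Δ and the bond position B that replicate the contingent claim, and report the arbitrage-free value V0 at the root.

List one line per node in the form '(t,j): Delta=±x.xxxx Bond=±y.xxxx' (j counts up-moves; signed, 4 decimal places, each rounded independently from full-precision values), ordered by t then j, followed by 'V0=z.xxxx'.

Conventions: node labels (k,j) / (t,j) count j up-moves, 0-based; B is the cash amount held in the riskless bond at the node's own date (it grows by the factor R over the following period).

No-arbitrage ⇒ martingale measure with p* = (R−d)/(u−d) = 0.4848.
At maturity the claim pays: V(3,0)=28.3735, V(3,1)=12.7320, V(3,2)=8.5200, V(3,3)=37.3950
  t=2,j=0: stock 47.3984 → up 59.2480 (V=12.7320), down 43.6065 (V=28.3735). Price 19.2497; hedge Δ=-1.0000, bond B=66.6481.
  t=2,j=1: stock 64.4000 → up 80.5000 (V=8.5200), down 59.2480 (V=12.7320). Price 9.8980; hedge Δ=-0.1982, bond B=22.6616.
  t=2,j=2: stock 87.5000 → up 109.3750 (V=37.3950), down 80.5000 (V=8.5200). Price 20.8519; hedge Δ=1.0000, bond B=-66.6481.
  t=1,j=0: stock 51.5200 → up 64.4000 (V=9.8980), down 47.3984 (V=19.2497). Price 13.6255; hedge Δ=-0.5501, bond B=41.9642.
  t=1,j=1: stock 70.0000 → up 87.5000 (V=20.8519), down 64.4000 (V=9.8980). Price 14.0824; hedge Δ=0.4742, bond B=-19.1112.
  t=0,j=0: stock 56.0000 → up 70.0000 (V=14.0824), down 51.5200 (V=13.6255). Price 12.8213; hedge Δ=0.0247, bond B=11.4369.
Sanity check at the root: Δ(0,0)·S0 + B(0,0) reproduces V0 = 12.8213.

(0,0): Delta=0.0247 Bond=11.4369
(1,0): Delta=-0.5501 Bond=41.9642
(1,1): Delta=0.4742 Bond=-19.1112
(2,0): Delta=-1.0000 Bond=66.6481
(2,1): Delta=-0.1982 Bond=22.6616
(2,2): Delta=1.0000 Bond=-66.6481
V0=12.8213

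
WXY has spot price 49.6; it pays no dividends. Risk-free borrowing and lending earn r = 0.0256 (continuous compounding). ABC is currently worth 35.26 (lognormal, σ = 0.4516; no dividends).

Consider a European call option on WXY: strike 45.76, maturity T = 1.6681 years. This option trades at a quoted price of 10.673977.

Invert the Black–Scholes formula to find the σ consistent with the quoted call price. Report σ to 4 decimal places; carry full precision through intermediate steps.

sigma = 0.3118

At σ = 0.3118 the Black–Scholes value reproduces the quote:
σ√T = 0.3118·√1.6681 = 0.402705
d₁ = (ln(S/K) + (r+σ²/2)T) / (σ√T) = (ln(49.6/45.76) + (0.0256+0.3118²/2)·1.6681) / 0.402705 = (0.080580 + 0.123789) / 0.402705 = 0.507492
d₂ = d₁ − σ√T = 0.507492 − 0.402705 = 0.104787
e^{−rT} = 0.958196
N(d₁) = 0.694095,  N(d₂) = 0.541727
V = S·N(d₁) − K·e^{−rT}·N(d₂) = 34.427118 − 23.753141 = 10.673977 (the observed quote) — the price is monotone increasing in volatility, hence this σ is the only solution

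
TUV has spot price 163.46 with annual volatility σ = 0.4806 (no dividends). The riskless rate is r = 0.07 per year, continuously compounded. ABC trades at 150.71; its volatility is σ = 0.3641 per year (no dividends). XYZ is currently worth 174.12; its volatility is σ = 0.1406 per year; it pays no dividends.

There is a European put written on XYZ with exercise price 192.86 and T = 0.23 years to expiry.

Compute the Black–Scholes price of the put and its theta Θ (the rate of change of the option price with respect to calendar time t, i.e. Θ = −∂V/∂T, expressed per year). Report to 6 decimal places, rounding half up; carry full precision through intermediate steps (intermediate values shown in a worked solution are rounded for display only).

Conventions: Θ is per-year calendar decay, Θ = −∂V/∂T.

price = 16.245264
Θ = 7.323324

σ√T = 0.1406·√0.23 = 0.067429
d₁ = (ln(S/K) + (r+σ²/2)T) / (σ√T) = (ln(174.12/192.86) + (0.07+0.1406²/2)·0.23) / 0.067429 = (-0.102220 + 0.018373) / 0.067429 = -1.243471
d₂ = d₁ − σ√T = -1.243471 − 0.067429 = -1.310900
e^{−rT} = 0.984029
N(−d₁) = 0.893153,  N(−d₂) = 0.905054
Put price V = K·e^{−rT}·N(−d₂) − S·N(−d₁) = 171.761021 − 155.515756 = 16.245264
φ(d₁) = (1/√(2π))·e^{−d₁²/2} = 0.184142
Θ = −S·φ(d₁)·σ/(2√T) + r·K·e^{−rT}·N(−d₂) = −4.699947 + 12.023271 = 7.323324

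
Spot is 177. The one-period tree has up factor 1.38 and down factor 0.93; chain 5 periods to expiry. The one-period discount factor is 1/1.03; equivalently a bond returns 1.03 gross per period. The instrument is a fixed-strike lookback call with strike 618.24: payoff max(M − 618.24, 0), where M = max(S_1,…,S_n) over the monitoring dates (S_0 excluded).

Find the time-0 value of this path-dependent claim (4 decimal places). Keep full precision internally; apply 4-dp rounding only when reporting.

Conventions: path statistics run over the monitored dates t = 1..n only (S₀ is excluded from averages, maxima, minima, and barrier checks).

With p* = (R−d)/(u−d) = 0.2222, sum probability × payoff across the paths and divide by R^5.
Enumerate all 2^5 = 32 price paths (U = up ×1.38, D = down ×0.93); each path with k up-moves has probability p*^k·(1−p*)^(5−k).
DDDDD: M=164.6100, payoff=0.0000, prob=0.284628
UDDDD: M=244.2600, payoff=0.0000, prob=0.081322
DUDDD: M=227.1618, payoff=0.0000, prob=0.081322
UUDDD: M=337.0788, payoff=0.0000, prob=0.023235
DDUDD: M=211.2605, payoff=0.0000, prob=0.081322
UDUDD: M=313.4833, payoff=0.0000, prob=0.023235
DUUDD: M=313.4833, payoff=0.0000, prob=0.023235
UUUDD: M=465.1687, payoff=0.0000, prob=0.006639
DDDUD: M=196.4722, payoff=0.0000, prob=0.081322
UDDUD: M=291.5395, payoff=0.0000, prob=0.023235
DUDUD: M=291.5395, payoff=0.0000, prob=0.023235
UUDUD: M=432.6069, payoff=0.0000, prob=0.006639
DDUUD: M=291.5395, payoff=0.0000, prob=0.023235
UDUUD: M=432.6069, payoff=0.0000, prob=0.006639
DUUUD: M=432.6069, payoff=0.0000, prob=0.006639
UUUUD: M=641.9329, payoff=23.6929, prob=0.001897
DDDDU: M=182.7192, payoff=0.0000, prob=0.081322
UDDDU: M=271.1317, payoff=0.0000, prob=0.023235
DUDDU: M=271.1317, payoff=0.0000, prob=0.023235
UUDDU: M=402.3244, payoff=0.0000, prob=0.006639
DDUDU: M=271.1317, payoff=0.0000, prob=0.023235
UDUDU: M=402.3244, payoff=0.0000, prob=0.006639
DUUDU: M=402.3244, payoff=0.0000, prob=0.006639
UUUDU: M=596.9976, payoff=0.0000, prob=0.001897
DDDUU: M=271.1317, payoff=0.0000, prob=0.023235
UDDUU: M=402.3244, payoff=0.0000, prob=0.006639
DUDUU: M=402.3244, payoff=0.0000, prob=0.006639
UUDUU: M=596.9976, payoff=0.0000, prob=0.001897
DDUUU: M=402.3244, payoff=0.0000, prob=0.006639
UDUUU: M=596.9976, payoff=0.0000, prob=0.001897
DUUUU: M=596.9976, payoff=0.0000, prob=0.001897
UUUUU: M=885.8674, payoff=267.6274, prob=0.000542
Price = Σ prob·payoff / R^5 = 0.189972 / 1.159274 = 0.1639

price = 0.1639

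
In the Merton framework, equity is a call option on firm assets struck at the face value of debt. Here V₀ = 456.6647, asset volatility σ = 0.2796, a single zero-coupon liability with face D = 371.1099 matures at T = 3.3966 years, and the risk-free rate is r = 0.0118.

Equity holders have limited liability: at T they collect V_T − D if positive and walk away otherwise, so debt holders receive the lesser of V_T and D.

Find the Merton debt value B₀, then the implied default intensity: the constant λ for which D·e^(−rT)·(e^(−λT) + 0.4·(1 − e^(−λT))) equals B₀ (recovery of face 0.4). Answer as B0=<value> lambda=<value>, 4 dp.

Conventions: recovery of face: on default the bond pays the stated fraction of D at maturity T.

Apply the equity-as-call identities (strike 371.1099, horizon 3.3966 years):
d₁ = [ln(V₀/D) + (r + σ²/2)T] / (σ√T)
   = [ln(456.6647/371.1099) + (0.0118 + 0.5·0.2796²)·3.3966] / (0.2796·√3.3966)
   = [0.207451 + 0.172846] / 0.515299 = 0.738013
d₂ = d₁ − σ√T = 0.738013 − 0.515299 = 0.222714
N(d₁) = 0.769747,  N(d₂) = 0.588121,  e^(−rT) = 0.960713
E₀ = V₀·N(d₁) − D·e^(−rT)·N(d₂)
   = 456.6647·0.769747 − 371.1099·0.960713·0.588121 = 141.833412
B₀ = V₀ − E₀ = 456.6647 − 141.833412 = 314.831288
e^(−λT) = (B₀·e^(rT)/D − 0.4)/(1 − 0.4) = (314.8313·1.040894/371.1099 − 0.4)/0.6 = 0.80507160
λ = −ln(0.80507160)/3.3966 = 0.063836

B0=314.8313 lambda=0.0638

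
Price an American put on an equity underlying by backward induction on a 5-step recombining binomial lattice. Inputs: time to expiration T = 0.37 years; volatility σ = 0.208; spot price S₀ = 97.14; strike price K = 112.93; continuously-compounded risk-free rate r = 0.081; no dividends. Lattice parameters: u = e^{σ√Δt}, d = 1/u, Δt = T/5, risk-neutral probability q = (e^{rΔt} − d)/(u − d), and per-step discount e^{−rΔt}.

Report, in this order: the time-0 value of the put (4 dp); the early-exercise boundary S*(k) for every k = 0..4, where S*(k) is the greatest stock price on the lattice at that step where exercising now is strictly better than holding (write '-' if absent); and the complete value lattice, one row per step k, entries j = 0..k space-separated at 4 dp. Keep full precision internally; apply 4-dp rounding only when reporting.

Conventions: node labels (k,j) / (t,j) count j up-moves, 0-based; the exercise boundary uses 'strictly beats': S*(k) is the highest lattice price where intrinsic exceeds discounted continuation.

price = 15.7900
boundary = 97.1400 91.7962 97.1400 102.7949 97.1400
tree:
15.7900
21.1338 10.3357
26.1836 15.7900 5.7852
30.9556 21.1338 10.1351 2.1287
35.4651 26.1836 15.7900 4.6448 0.0000
39.7265 30.9556 21.1338 10.1351 0.0000 0.0000

Δt=0.07400, u=1.05821, d=0.94499, q=0.53896, disc=e^(-rΔt)=0.99402
k=5 terminal: V=max(K-S,0) → 39.7265 30.9556 21.1338 10.1351 0.0000 0.0000
k=4: j=0 S=77.4649 intr=35.4651 cont=34.7902 V=35.4651[EX]; j=1 S=86.7464 intr=26.1836 cont=25.5087 V=26.1836[EX]; j=2 S=97.1400 intr=15.7900 cont=15.1151 V=15.7900[EX]; j=3 S=108.7789 intr=4.1511 cont=4.6448 V=4.6448[hold]; j=4 S=121.8123 intr=0.0000 cont=0.0000 V=0.0000[hold]  S*(4)=97.1400
k=3: j=0 S=81.9744 intr=30.9556 cont=30.2807 V=30.9556[EX]; j=1 S=91.7962 intr=21.1338 cont=20.4589 V=21.1338[EX]; j=2 S=102.7949 intr=10.1351 cont=9.7248 V=10.1351[EX]; j=3 S=115.1113 intr=0.0000 cont=2.1287 V=2.1287[hold]  S*(3)=102.7949
k=2: j=0 S=86.7464 intr=26.1836 cont=25.5087 V=26.1836[EX]; j=1 S=97.1400 intr=15.7900 cont=15.1151 V=15.7900[EX]; j=2 S=108.7789 intr=4.1511 cont=5.7852 V=5.7852[hold]  S*(2)=97.1400
k=1: j=0 S=91.7962 intr=21.1338 cont=20.4589 V=21.1338[EX]; j=1 S=102.7949 intr=10.1351 cont=10.3357 V=10.3357[hold]  S*(1)=91.7962
k=0: j=0 S=97.1400 intr=15.7900 cont=15.2226 V=15.7900[EX]  S*(0)=97.1400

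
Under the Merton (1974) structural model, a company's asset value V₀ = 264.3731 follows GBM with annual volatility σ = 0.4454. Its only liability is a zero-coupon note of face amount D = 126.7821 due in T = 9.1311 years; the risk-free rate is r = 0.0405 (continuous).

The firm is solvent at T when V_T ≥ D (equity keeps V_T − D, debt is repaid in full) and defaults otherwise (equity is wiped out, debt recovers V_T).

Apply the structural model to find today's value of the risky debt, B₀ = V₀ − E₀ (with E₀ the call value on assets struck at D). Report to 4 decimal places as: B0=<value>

B0=66.8194

Equity is a call on the firm's assets struck at D = 126.7821:
d₁ = [ln(V₀/D) + (r + σ²/2)T] / (σ√T)
   = [ln(264.3731/126.7821) + (0.0405 + 0.5·0.4454²)·9.1311] / (0.4454·√9.1311)
   = [0.734891 + 1.275529] / 1.345897 = 1.493740
d₂ = d₁ − σ√T = 1.493740 − 1.345897 = 0.147843
N(d₁) = 0.932378,  N(d₂) = 0.558767,  e^(−rT) = 0.690866
E₀ = V₀·N(d₁) − D·e^(−rT)·N(d₂)
   = 264.3731·0.932378 − 126.7821·0.690866·0.558767 = 197.553657
B₀ = V₀ − E₀ = 264.3731 − 197.553657 = 66.819443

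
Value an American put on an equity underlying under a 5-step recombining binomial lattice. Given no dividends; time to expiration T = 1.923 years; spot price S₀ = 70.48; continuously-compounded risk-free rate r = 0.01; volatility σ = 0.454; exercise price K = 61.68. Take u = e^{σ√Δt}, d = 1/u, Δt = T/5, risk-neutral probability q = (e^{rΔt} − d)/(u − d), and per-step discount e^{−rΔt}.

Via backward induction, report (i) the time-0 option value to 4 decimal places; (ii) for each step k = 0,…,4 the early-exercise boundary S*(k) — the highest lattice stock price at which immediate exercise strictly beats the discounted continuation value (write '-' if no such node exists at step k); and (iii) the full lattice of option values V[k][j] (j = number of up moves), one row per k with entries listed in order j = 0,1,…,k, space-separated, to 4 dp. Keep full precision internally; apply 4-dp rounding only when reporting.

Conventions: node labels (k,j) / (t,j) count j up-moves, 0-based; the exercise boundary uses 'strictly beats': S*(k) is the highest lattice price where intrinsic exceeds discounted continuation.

price = 12.2139
boundary = - - - 30.2855 40.1339
tree:
12.2139
17.3015 5.7625
23.7750 9.1082 1.5000
31.3945 14.1614 2.6737 0.0000
38.8262 21.5461 4.7658 0.0000 0.0000
44.4343 31.3945 8.4950 0.0000 0.0000 0.0000

params: Δt=0.38460 u=1.32519 d=0.75461 q=0.43683 e^(-rΔt)=0.99616
t_5 payoffs: 44.4343 31.3945 8.4950 0.0000 0.0000 0.0000
t_4: node(4,0) S=22.8538 payoff=38.8262 vs cont=38.5895 → 38.8262 [stop]  node(4,1) S=40.1339 payoff=21.5461 vs cont=21.3093 → 21.5461 [stop]  node(4,2) S=70.4800 payoff=0.0000 vs cont=4.7658 → 4.7658 [wait]  node(4,3) S=123.7713 payoff=0.0000 vs cont=0.0000 → 0.0000 [wait]  node(4,4) S=217.3571 payoff=0.0000 vs cont=0.0000 → 0.0000 [wait]  ⇒ S*(4)=40.1339
t_3: node(3,0) S=30.2855 payoff=31.3945 vs cont=31.1577 → 31.3945 [stop]  node(3,1) S=53.1850 payoff=8.4950 vs cont=14.1614 → 14.1614 [wait]  node(3,2) S=93.3991 payoff=0.0000 vs cont=2.6737 → 2.6737 [wait]  node(3,3) S=164.0200 payoff=0.0000 vs cont=0.0000 → 0.0000 [wait]  ⇒ S*(3)=30.2855
t_2: node(2,0) S=40.1339 payoff=21.5461 vs cont=23.7750 → 23.7750 [wait]  node(2,1) S=70.4800 payoff=0.0000 vs cont=9.1082 → 9.1082 [wait]  node(2,2) S=123.7713 payoff=0.0000 vs cont=1.5000 → 1.5000 [wait]  ⇒ S*(2)=-
t_1: node(1,0) S=53.1850 payoff=8.4950 vs cont=17.3015 → 17.3015 [wait]  node(1,1) S=93.3991 payoff=0.0000 vs cont=5.7625 → 5.7625 [wait]  ⇒ S*(1)=-
t_0: node(0,0) S=70.4800 payoff=0.0000 vs cont=12.2139 → 12.2139 [wait]  ⇒ S*(0)=-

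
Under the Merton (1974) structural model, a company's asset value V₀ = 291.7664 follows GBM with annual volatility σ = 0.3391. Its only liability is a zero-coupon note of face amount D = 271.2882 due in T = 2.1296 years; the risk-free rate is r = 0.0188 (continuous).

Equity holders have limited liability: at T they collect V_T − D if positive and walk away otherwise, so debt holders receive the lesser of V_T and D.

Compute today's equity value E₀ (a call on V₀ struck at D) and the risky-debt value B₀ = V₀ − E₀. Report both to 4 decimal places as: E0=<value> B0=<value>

With assets at 291.7664 and a single debt payment of 271.2882 at 2.1296 years:
d₁ = [ln(V₀/D) + (r + σ²/2)T] / (σ√T)
   = [ln(291.7664/271.2882) + (0.0188 + 0.5·0.3391²)·2.1296] / (0.3391·√2.1296)
   = [0.072772 + 0.162477] / 0.494854 = 0.475390
d₂ = d₁ − σ√T = 0.475390 − 0.494854 = -0.019464
N(d₁) = 0.682745,  N(d₂) = 0.492235,  e^(−rT) = 0.960754
E₀ = V₀·N(d₁) − D·e^(−rT)·N(d₂)
   = 291.7664·0.682745 − 271.2882·0.960754·0.492235 = 70.905252
B₀ = V₀ − E₀ = 291.7664 − 70.905252 = 220.861148

E0=70.9053 B0=220.8611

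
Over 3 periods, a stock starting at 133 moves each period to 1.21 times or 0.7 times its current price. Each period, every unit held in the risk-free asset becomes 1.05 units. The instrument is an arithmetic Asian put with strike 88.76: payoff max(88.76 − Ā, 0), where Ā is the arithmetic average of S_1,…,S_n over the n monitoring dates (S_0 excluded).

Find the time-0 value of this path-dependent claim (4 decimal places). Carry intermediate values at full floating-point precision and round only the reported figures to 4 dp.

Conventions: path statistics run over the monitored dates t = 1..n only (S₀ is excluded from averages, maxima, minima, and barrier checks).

Set p* = 0.6863 (from d < R < u); the path-dependent value is the discounted p*-expectation over all price paths.
Enumerate all 2^3 = 8 price paths (U = up ×1.21, D = down ×0.7); each path with k up-moves has probability p*^k·(1−p*)^(3−k).
DDD: Ā=67.9630, payoff=20.7970, prob=0.030878
UDD: Ā=117.4789, payoff=0.0000, prob=0.067546
DUD: Ā=94.8689, payoff=0.0000, prob=0.067546
UUD: Ā=163.9877, payoff=0.0000, prob=0.147756
DDU: Ā=79.0419, payoff=9.7181, prob=0.067546
UDU: Ā=136.6296, payoff=0.0000, prob=0.147756
DUU: Ā=114.0196, payoff=0.0000, prob=0.147756
UUU: Ā=197.0910, payoff=0.0000, prob=0.323217
Price = Σ prob·payoff / R^3 = 1.298586 / 1.157625 = 1.1218

price = 1.1218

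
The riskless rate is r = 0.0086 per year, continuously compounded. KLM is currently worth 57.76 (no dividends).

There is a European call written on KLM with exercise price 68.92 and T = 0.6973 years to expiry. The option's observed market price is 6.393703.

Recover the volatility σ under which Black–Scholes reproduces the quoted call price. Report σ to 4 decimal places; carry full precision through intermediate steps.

At σ = 0.5255 the Black–Scholes value reproduces the quote:
σ√T = 0.5255·√0.6973 = 0.438816
d₁ = (ln(S/K) + (r+σ²/2)T) / (σ√T) = (ln(57.76/68.92) + (0.0086+0.5255²/2)·0.6973) / 0.438816 = (-0.176650 + 0.102277) / 0.438816 = -0.169486
d₂ = d₁ − σ√T = -0.169486 − 0.438816 = -0.608302
e^{−rT} = 0.994021
N(d₁) = 0.432707,  N(d₂) = 0.271493
V = S·N(d₁) − K·e^{−rT}·N(d₂) = 24.993159 − 18.599456 = 6.393703 (the observed quote) — the price is monotone increasing in volatility, hence this σ is the only solution

sigma = 0.5255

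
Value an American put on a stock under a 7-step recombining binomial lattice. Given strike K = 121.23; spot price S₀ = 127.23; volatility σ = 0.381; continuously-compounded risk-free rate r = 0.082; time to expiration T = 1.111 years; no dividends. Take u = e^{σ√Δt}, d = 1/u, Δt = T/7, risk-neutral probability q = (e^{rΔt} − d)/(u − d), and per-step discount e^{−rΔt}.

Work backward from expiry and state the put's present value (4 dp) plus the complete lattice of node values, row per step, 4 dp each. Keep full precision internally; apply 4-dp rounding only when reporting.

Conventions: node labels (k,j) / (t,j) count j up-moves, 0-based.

price = 13.2550
tree:
13.2550
19.8916 7.0966
28.9228 11.5590 2.9085
40.5382 18.2927 5.2614 0.6786
51.9019 27.9014 9.3529 1.3892 0.0000
61.6652 40.5382 16.2441 2.8438 0.0000 0.0000
70.0536 51.9019 27.3119 5.8216 0.0000 0.0000 0.0000
77.2607 61.6652 40.5382 11.9176 0.0000 0.0000 0.0000 0.0000

params: Δt=0.15871 u=1.16391 d=0.85917 q=0.50511 e^(-rΔt)=0.98707
t_7 payoffs: 77.2607 61.6652 40.5382 11.9176 0.0000 0.0000 0.0000 0.0000
k=6: node(6,0) S=51.1764 payoff=70.0536 vs cont=68.4861 → 70.0536 [stop]  node(6,1) S=69.3281 payoff=51.9019 vs cont=50.3343 → 51.9019 [stop]  node(6,2) S=93.9181 payoff=27.3119 vs cont=25.7443 → 27.3119 [stop]  node(6,3) S=127.2300 payoff=0.0000 vs cont=5.8216 → 5.8216 [wait]  node(6,4) S=172.3573 payoff=0.0000 vs cont=0.0000 → 0.0000 [wait]  node(6,5) S=233.4907 payoff=0.0000 vs cont=0.0000 → 0.0000 [wait]  node(6,6) S=316.3076 payoff=0.0000 vs cont=0.0000 → 0.0000 [wait]
k=5: node(5,0) S=59.5648 payoff=61.6652 vs cont=60.0977 → 61.6652 [stop]  node(5,1) S=80.6918 payoff=40.5382 vs cont=38.9707 → 40.5382 [stop]  node(5,2) S=109.3124 payoff=11.9176 vs cont=16.2441 → 16.2441 [wait]  node(5,3) S=148.0845 payoff=0.0000 vs cont=2.8438 → 2.8438 [wait]  node(5,4) S=200.6086 payoff=0.0000 vs cont=0.0000 → 0.0000 [wait]  node(5,5) S=271.7625 payoff=0.0000 vs cont=0.0000 → 0.0000 [wait]
k=4: node(4,0) S=69.3281 payoff=51.9019 vs cont=50.3343 → 51.9019 [stop]  node(4,1) S=93.9181 payoff=27.3119 vs cont=27.9014 → 27.9014 [wait]  node(4,2) S=127.2300 payoff=0.0000 vs cont=9.3529 → 9.3529 [wait]  node(4,3) S=172.3573 payoff=0.0000 vs cont=1.3892 → 1.3892 [wait]  node(4,4) S=233.4907 payoff=0.0000 vs cont=0.0000 → 0.0000 [wait]
k=3: node(3,0) S=80.6918 payoff=40.5382 vs cont=39.2646 → 40.5382 [stop]  node(3,1) S=109.3124 payoff=11.9176 vs cont=18.2927 → 18.2927 [wait]  node(3,2) S=148.0845 payoff=0.0000 vs cont=5.2614 → 5.2614 [wait]  node(3,3) S=200.6086 payoff=0.0000 vs cont=0.6786 → 0.6786 [wait]
k=2: node(2,0) S=93.9181 payoff=27.3119 vs cont=28.9228 → 28.9228 [wait]  node(2,1) S=127.2300 payoff=0.0000 vs cont=11.5590 → 11.5590 [wait]  node(2,2) S=172.3573 payoff=0.0000 vs cont=2.9085 → 2.9085 [wait]
k=1: node(1,0) S=109.3124 payoff=11.9176 vs cont=19.8916 → 19.8916 [wait]  node(1,1) S=148.0845 payoff=0.0000 vs cont=7.0966 → 7.0966 [wait]
k=0: node(0,0) S=127.2300 payoff=0.0000 vs cont=13.2550 → 13.2550 [wait]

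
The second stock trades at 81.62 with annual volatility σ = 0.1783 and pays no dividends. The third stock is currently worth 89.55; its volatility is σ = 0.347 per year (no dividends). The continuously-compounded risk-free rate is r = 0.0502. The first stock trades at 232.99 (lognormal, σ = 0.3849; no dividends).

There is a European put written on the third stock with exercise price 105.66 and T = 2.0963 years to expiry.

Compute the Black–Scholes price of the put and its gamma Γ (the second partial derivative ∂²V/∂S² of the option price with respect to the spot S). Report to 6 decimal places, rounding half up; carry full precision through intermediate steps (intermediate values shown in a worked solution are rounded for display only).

price = 21.219155
Γ = 0.008791

σ√T = 0.347·√2.0963 = 0.502408
d₁ = (ln(S/K) + (r+σ²/2)T) / (σ√T) = (ln(89.55/105.66) + (0.0502+0.347²/2)·2.0963) / 0.502408 = (-0.165429 + 0.231441) / 0.502408 = 0.131391
d₂ = d₁ − σ√T = 0.131391 − 0.502408 = -0.371017
e^{−rT} = 0.900114
N(−d₁) = 0.447733,  N(−d₂) = 0.644688
Put price V = K·e^{−rT}·N(−d₂) − S·N(−d₁) = 61.313656 − 40.094501 = 21.219155
φ(d₁) = (1/√(2π))·e^{−d₁²/2} = 0.395514
Γ = φ(d₁) / (S·σ·√T) = 0.008791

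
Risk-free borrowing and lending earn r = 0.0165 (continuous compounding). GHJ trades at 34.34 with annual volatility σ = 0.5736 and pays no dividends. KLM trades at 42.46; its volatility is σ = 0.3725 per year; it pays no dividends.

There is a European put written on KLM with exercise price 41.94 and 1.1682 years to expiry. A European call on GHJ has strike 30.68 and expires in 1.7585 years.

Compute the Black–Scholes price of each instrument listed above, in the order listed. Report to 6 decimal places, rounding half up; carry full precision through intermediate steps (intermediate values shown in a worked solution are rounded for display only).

[KLM put K=41.94]
σ√T = 0.3725·√1.1682 = 0.402610
d₁ = (ln(S/K) + (r+σ²/2)T) / (σ√T) = (ln(42.46/41.94) + (0.0165+0.3725²/2)·1.1682) / 0.402610 = (0.012322 + 0.100323) / 0.402610 = 0.279787
d₂ = d₁ − σ√T = 0.279787 − 0.402610 = -0.122823
e^{−rT} = 0.980909
N(−d₁) = 0.389820,  N(−d₂) = 0.548876
price = K·e^{−rT}·N(−d₂) − S·N(−d₁) = 22.580409 − 16.551772 = 6.028637
[GHJ call K=30.68]
σ√T = 0.5736·√1.7585 = 0.760642
d₁ = (ln(S/K) + (r+σ²/2)T) / (σ√T) = (ln(34.34/30.68) + (0.0165+0.5736²/2)·1.7585) / 0.760642 = (0.112700 + 0.318303) / 0.760642 = 0.566631
d₂ = d₁ − σ√T = 0.566631 − 0.760642 = -0.194011
e^{−rT} = 0.971402
N(d₁) = 0.714518,  N(d₂) = 0.423084
price = S·N(d₁) − K·e^{−rT}·N(d₂) = 24.536531 − 12.608992 = 11.927540

price(KLM put K=41.94) = 6.028637
price(GHJ call K=30.68) = 11.927540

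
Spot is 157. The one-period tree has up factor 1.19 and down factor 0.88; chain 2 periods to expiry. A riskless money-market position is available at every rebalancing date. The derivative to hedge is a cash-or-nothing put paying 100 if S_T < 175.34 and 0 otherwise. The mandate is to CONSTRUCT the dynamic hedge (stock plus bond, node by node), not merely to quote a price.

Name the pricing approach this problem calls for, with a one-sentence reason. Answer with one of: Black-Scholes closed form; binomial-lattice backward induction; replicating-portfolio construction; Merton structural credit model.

framework: replicating-portfolio construction

Key observation: since the answer must list Δ and B at each node of the 1.19/0.88 lattice on 157, the replicating-portfolio method — solving the two-state system at every node — is the one that applies.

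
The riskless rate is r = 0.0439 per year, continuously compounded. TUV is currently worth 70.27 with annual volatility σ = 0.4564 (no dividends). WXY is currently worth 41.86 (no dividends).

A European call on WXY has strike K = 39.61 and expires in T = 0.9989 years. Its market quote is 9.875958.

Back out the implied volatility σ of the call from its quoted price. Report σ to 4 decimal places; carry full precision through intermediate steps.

At σ = 0.4921 the Black–Scholes value reproduces the quote:
σ√T = 0.4921·√0.9989 = 0.491829
d₁ = (ln(S/K) + (r+σ²/2)T) / (σ√T) = (ln(41.86/39.61) + (0.0439+0.4921²/2)·0.9989) / 0.491829 = (0.055249 + 0.164800) / 0.491829 = 0.447409
d₂ = d₁ − σ√T = 0.447409 − 0.491829 = -0.044420
e^{−rT} = 0.957096
N(d₁) = 0.672710,  N(d₂) = 0.482285
V = S·N(d₁) − K·e^{−rT}·N(d₂) = 28.159645 − 18.283686 = 9.875958 (matching the quote); vega is positive throughout, so no other σ reproduces this price

sigma = 0.4921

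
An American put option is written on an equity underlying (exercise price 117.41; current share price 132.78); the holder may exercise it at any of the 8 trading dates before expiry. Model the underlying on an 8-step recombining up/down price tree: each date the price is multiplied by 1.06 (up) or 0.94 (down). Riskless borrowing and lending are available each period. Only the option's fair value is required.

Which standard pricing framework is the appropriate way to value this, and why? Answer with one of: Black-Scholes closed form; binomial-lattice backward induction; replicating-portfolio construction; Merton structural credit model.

Key observation: early exercise of the strike-117.41 put must be checked at each of the 8 dates (spot 132.78), which forces a node-by-node comparison of intrinsic and continuation value backward from expiry.

framework: binomial-lattice backward induction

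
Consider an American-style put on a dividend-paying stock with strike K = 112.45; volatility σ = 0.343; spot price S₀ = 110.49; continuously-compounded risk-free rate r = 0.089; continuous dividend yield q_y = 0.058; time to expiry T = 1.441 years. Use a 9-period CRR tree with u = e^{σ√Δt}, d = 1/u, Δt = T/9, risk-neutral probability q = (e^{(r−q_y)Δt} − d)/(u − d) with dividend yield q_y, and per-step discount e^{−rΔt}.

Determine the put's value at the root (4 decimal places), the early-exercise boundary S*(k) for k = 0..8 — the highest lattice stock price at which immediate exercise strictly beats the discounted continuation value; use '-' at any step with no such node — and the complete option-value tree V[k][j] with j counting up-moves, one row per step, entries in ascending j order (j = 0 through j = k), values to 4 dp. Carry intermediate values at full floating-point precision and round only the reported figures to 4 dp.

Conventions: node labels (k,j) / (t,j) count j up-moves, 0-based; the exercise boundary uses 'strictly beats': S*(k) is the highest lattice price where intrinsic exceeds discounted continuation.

Δt=0.16011, u=1.14711, d=0.87175, q=0.48381, disc=e^(-rΔt)=0.98585
k=9 terminal: V=max(K-S,0) → 80.3230 70.1752 56.8220 39.2510 16.1299 0.0000 0.0000 0.0000 0.0000 0.0000
k=8: j=0 S=36.8533 intr=75.5967 cont=74.3464 V=75.5967[EX]; j=1 S=48.4940 intr=63.9560 cont=62.8133 V=63.9560[EX]; j=2 S=63.8116 intr=48.6384 cont=47.6372 V=48.6384[EX]; j=3 S=83.9675 intr=28.4825 cont=27.6676 V=28.4825[EX]; j=4 S=110.4900 intr=1.9600 cont=8.2082 V=8.2082[hold]; j=5 S=145.3901 intr=0.0000 cont=0.0000 V=0.0000[hold]; j=6 S=191.3139 intr=0.0000 cont=0.0000 V=0.0000[hold]; j=7 S=251.7435 intr=0.0000 cont=0.0000 V=0.0000[hold]; j=8 S=331.2608 intr=0.0000 cont=0.0000 V=0.0000[hold]  S*(8)=83.9675
k=7: j=0 S=42.2748 intr=70.1752 cont=68.9749 V=70.1752[EX]; j=1 S=55.6280 intr=56.8220 cont=55.7451 V=56.8220[EX]; j=2 S=73.1990 intr=39.2510 cont=38.3365 V=39.2510[EX]; j=3 S=96.3201 intr=16.1299 cont=18.4094 V=18.4094[hold]; j=4 S=126.7444 intr=0.0000 cont=4.1770 V=4.1770[hold]; j=5 S=166.7787 intr=0.0000 cont=0.0000 V=0.0000[hold]; j=6 S=219.4585 intr=0.0000 cont=0.0000 V=0.0000[hold]; j=7 S=288.7781 intr=0.0000 cont=0.0000 V=0.0000[hold]  S*(7)=73.1990
k=6: j=0 S=48.4940 intr=63.9560 cont=62.8133 V=63.9560[EX]; j=1 S=63.8116 intr=48.6384 cont=47.6372 V=48.6384[EX]; j=2 S=83.9675 intr=28.4825 cont=28.7549 V=28.7549[hold]; j=3 S=110.4900 intr=1.9600 cont=11.3605 V=11.3605[hold]; j=4 S=145.3901 intr=0.0000 cont=2.1256 V=2.1256[hold]; j=5 S=191.3139 intr=0.0000 cont=0.0000 V=0.0000[hold]; j=6 S=251.7435 intr=0.0000 cont=0.0000 V=0.0000[hold]  S*(6)=63.8116
k=5: j=0 S=55.6280 intr=56.8220 cont=55.7451 V=56.8220[EX]; j=1 S=73.1990 intr=39.2510 cont=38.4665 V=39.2510[EX]; j=2 S=96.3201 intr=16.1299 cont=20.0515 V=20.0515[hold]; j=3 S=126.7444 intr=0.0000 cont=6.7951 V=6.7951[hold]; j=4 S=166.7787 intr=0.0000 cont=1.0817 V=1.0817[hold]; j=5 S=219.4585 intr=0.0000 cont=0.0000 V=0.0000[hold]  S*(5)=73.1990
k=4: j=0 S=63.8116 intr=48.6384 cont=47.6372 V=48.6384[EX]; j=1 S=83.9675 intr=28.4825 cont=29.5381 V=29.5381[hold]; j=2 S=110.4900 intr=1.9600 cont=13.4449 V=13.4449[hold]; j=3 S=145.3901 intr=0.0000 cont=3.9738 V=3.9738[hold]; j=4 S=191.3139 intr=0.0000 cont=0.5505 V=0.5505[hold]  S*(4)=63.8116
k=3: j=0 S=73.1990 intr=39.2510 cont=38.8400 V=39.2510[EX]; j=1 S=96.3201 intr=16.1299 cont=21.4443 V=21.4443[hold]; j=2 S=126.7444 intr=0.0000 cont=8.7373 V=8.7373[hold]; j=3 S=166.7787 intr=0.0000 cont=2.2848 V=2.2848[hold]  S*(3)=73.1990
k=2: j=0 S=83.9675 intr=28.4825 cont=30.2024 V=30.2024[hold]; j=1 S=110.4900 intr=1.9600 cont=15.0801 V=15.0801[hold]; j=2 S=145.3901 intr=0.0000 cont=5.5360 V=5.5360[hold]  S*(2)=-
k=1: j=0 S=96.3201 intr=16.1299 cont=22.5622 V=22.5622[hold]; j=1 S=126.7444 intr=0.0000 cont=10.3145 V=10.3145[hold]  S*(1)=-
k=0: j=0 S=110.4900 intr=1.9600 cont=16.4012 V=16.4012[hold]  S*(0)=-

price = 16.4012
boundary = - - - 73.1990 63.8116 73.1990 63.8116 73.1990 83.9675
tree:
16.4012
22.5622 10.3145
30.2024 15.0801 5.5360
39.2510 21.4443 8.7373 2.2848
48.6384 29.5381 13.4449 3.9738 0.5505
56.8220 39.2510 20.0515 6.7951 1.0817 0.0000
63.9560 48.6384 28.7549 11.3605 2.1256 0.0000 0.0000
70.1752 56.8220 39.2510 18.4094 4.1770 0.0000 0.0000 0.0000
75.5967 63.9560 48.6384 28.4825 8.2082 0.0000 0.0000 0.0000 0.0000
80.3230 70.1752 56.8220 39.2510 16.1299 0.0000 0.0000 0.0000 0.0000 0.0000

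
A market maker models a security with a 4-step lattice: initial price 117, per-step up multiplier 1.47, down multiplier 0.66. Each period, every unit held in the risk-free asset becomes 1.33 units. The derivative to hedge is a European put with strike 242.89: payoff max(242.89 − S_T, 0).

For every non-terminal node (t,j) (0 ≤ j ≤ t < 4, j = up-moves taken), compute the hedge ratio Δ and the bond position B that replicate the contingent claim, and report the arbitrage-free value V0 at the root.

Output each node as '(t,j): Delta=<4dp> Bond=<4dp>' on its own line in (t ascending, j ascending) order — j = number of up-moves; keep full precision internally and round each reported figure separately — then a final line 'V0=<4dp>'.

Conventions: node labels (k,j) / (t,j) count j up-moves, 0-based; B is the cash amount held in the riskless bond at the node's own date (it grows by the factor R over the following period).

No-arbitrage ⇒ martingale measure with p* = (R−d)/(u−d) = 0.8272.
Payoffs at expiry: V(4,0)=220.6896, V(4,1)=193.4436, V(4,2)=132.7593, V(4,3)=0.0000, V(4,4)=0.0000
  t=3,j=0: stock 33.6370 → up 49.4464 (V=193.4436), down 22.2004 (V=220.6896). Price 148.9870; hedge Δ=-1.0000, bond B=182.6241.
  t=3,j=1: stock 74.9188 → up 110.1307 (V=132.7593), down 49.4464 (V=193.4436). Price 107.7052; hedge Δ=-1.0000, bond B=182.6241.
  t=3,j=2: stock 166.8647 → up 245.2911 (V=0.0000), down 110.1307 (V=132.7593). Price 17.2527; hedge Δ=-0.9822, bond B=181.1530.
  t=3,j=3: stock 371.6532 → up 546.3302 (V=0.0000), down 245.2911 (V=0.0000). Price 0.0000; hedge Δ=0.0000, bond B=0.0000.
  t=2,j=0: stock 50.9652 → up 74.9188 (V=107.7052), down 33.6370 (V=148.9870). Price 86.3461; hedge Δ=-1.0000, bond B=137.3113.
  t=2,j=1: stock 113.5134 → up 166.8647 (V=17.2527), down 74.9188 (V=107.7052). Price 24.7266; hedge Δ=-0.9838, bond B=136.3965.
  t=2,j=2: stock 252.8253 → up 371.6532 (V=0.0000), down 166.8647 (V=17.2527). Price 2.2421; hedge Δ=-0.0842, bond B=23.5417.
  t=1,j=0: stock 77.2200 → up 113.5134 (V=24.7266), down 50.9652 (V=86.3461). Price 26.5992; hedge Δ=-0.9852, bond B=102.6726.
  t=1,j=1: stock 171.9900 → up 252.8253 (V=2.2421), down 113.5134 (V=24.7266). Price 4.6077; hedge Δ=-0.1614, bond B=32.3665.
  t=0,j=0: stock 117.0000 → up 171.9900 (V=4.6077), down 77.2200 (V=26.5992). Price 6.3224; hedge Δ=-0.2321, bond B=33.4723.
Check: Δ(0,0)·S0 + B(0,0) = 6.3224 = V0.

(0,0): Delta=-0.2321 Bond=33.4723
(1,0): Delta=-0.9852 Bond=102.6726
(1,1): Delta=-0.1614 Bond=32.3665
(2,0): Delta=-1.0000 Bond=137.3113
(2,1): Delta=-0.9838 Bond=136.3965
(2,2): Delta=-0.0842 Bond=23.5417
(3,0): Delta=-1.0000 Bond=182.6241
(3,1): Delta=-1.0000 Bond=182.6241
(3,2): Delta=-0.9822 Bond=181.1530
(3,3): Delta=0.0000 Bond=0.0000
V0=6.3224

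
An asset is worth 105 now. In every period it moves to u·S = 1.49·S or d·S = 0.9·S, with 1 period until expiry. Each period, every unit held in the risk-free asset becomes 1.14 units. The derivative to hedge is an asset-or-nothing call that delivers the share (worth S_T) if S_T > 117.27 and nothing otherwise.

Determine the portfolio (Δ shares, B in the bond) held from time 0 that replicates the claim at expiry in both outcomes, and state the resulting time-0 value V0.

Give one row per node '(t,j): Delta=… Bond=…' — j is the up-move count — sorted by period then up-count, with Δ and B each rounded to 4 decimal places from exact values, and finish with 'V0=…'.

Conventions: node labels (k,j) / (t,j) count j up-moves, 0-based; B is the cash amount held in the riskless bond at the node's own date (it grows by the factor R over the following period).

(0,0): Delta=2.5254 Bond=-209.3443
V0=55.8252

Arbitrage-free pricing uses the up-move probability p* = (R−d)/(u−d) = 0.4068, discounting each step at R = 1.14.
Expiry values: V(1,0)=0.0000, V(1,1)=156.4500
Node (0,0) S=105.0000: V=(p*·156.4500+(1−p*)·0.0000)/1.14=55.8252; Δ=(156.4500−0.0000)/(156.4500−94.5000)=2.5254; B=V−Δ·S=-209.3443
Sanity check at the root: Δ(0,0)·S0 + B(0,0) reproduces V0 = 55.8252.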